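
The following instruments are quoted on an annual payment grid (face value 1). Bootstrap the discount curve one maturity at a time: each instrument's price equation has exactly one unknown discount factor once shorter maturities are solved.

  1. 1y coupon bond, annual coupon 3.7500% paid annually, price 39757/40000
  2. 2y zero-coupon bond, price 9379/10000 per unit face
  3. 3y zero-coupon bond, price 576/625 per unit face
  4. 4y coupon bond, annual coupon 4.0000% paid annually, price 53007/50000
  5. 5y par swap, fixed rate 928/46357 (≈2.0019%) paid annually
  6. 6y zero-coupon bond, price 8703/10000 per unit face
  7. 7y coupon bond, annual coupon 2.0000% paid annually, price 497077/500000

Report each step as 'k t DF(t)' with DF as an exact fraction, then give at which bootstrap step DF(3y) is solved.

step 1 [1y] bond c/1=3/80: DF=(39757/40000 − 3/80·(0))/(1+3/80) = 479/500 ≈ 0.958000
step 2 [2y] zero: DF = P = 9379/10000 ≈ 0.937900
step 3 [3y] zero: DF = P = 576/625 ≈ 0.921600
step 4 [4y] bond c/1=1/25: DF=(53007/50000 − 1/25·(0.958000+0.937900+0.921600))/(1+1/25) = 911/1000 ≈ 0.911000
step 5 [5y] swap r/1=928/46357: DF=(1 − 928/46357·(0.958000+0.937900+0.921600+0.911000))/(1+928/46357) = 567/625 ≈ 0.907200
step 6 [6y] zero: DF = P = 8703/10000 ≈ 0.870300
step 7 [7y] bond c/1=1/50: DF=(497077/500000 − 1/50·(0.958000+0.937900+0.921600+0.911000+0.907200+0.870300))/(1+1/50) = 8667/10000 ≈ 0.866700

1 1 479/500
2 2 9379/10000
3 3 576/625
4 4 911/1000
5 5 567/625
6 6 8703/10000
7 7 8667/10000
DF(3y) is solved at step 3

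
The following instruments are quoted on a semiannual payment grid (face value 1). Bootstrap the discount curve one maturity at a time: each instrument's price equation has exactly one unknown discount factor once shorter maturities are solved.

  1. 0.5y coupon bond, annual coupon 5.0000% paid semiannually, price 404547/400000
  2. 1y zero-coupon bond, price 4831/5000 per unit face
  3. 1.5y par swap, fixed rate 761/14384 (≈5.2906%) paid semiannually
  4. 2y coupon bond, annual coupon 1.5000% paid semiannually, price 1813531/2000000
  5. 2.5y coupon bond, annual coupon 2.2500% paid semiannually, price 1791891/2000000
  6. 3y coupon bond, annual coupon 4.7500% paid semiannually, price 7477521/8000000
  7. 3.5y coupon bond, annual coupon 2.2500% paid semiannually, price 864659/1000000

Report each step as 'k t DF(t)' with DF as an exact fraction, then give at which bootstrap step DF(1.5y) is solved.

1 1/2 9867/10000
2 1 4831/5000
3 3/2 9239/10000
4 2 4393/5000
5 5/2 4221/5000
6 3 8063/10000
7 7/2 7949/10000
DF(1.5y) is solved at step 3

step 1 [0.5y] bond c/2=1/40: DF=(404547/400000 − 1/40·(0))/(1+1/40) = 9867/10000 ≈ 0.986700
step 2 [1y] zero: DF = P = 4831/5000 ≈ 0.966200
step 3 [1.5y] swap r/2=761/28768: DF=(1 − 761/28768·(0.986700+0.966200))/(1+761/28768) = 9239/10000 ≈ 0.923900
step 4 [2y] bond c/2=3/400: DF=(1813531/2000000 − 3/400·(0.986700+0.966200+0.923900))/(1+3/400) = 4393/5000 ≈ 0.878600
step 5 [2.5y] bond c/2=9/800: DF=(1791891/2000000 − 9/800·(0.986700+0.966200+0.923900+0.878600))/(1+9/800) = 4221/5000 ≈ 0.844200
step 6 [3y] bond c/2=19/800: DF=(7477521/8000000 − 19/800·(0.986700+0.966200+0.923900+0.878600+0.844200))/(1+19/800) = 8063/10000 ≈ 0.806300
step 7 [3.5y] bond c/2=9/800: DF=(864659/1000000 − 9/800·(0.986700+0.966200+0.923900+0.878600+0.844200+0.806300))/(1+9/800) = 7949/10000 ≈ 0.794900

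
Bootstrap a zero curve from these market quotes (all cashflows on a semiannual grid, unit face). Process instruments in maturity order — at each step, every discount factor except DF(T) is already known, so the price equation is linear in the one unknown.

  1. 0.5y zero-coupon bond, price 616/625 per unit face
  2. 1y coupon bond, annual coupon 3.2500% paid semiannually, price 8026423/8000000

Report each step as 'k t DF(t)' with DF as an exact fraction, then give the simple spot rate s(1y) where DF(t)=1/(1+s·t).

step 1 [0.5y] zero: DF = P = 616/625 ≈ 0.985600
step 2 [1y] bond c/2=13/800: DF=(8026423/8000000 − 13/800·(0.985600))/(1+13/800) = 1943/2000 ≈ 0.971500

1 1/2 616/625
2 1 1943/2000
s(1y) = (1/(1943/2000) − 1)/(1) = 57/1943 ≈ 2.9336%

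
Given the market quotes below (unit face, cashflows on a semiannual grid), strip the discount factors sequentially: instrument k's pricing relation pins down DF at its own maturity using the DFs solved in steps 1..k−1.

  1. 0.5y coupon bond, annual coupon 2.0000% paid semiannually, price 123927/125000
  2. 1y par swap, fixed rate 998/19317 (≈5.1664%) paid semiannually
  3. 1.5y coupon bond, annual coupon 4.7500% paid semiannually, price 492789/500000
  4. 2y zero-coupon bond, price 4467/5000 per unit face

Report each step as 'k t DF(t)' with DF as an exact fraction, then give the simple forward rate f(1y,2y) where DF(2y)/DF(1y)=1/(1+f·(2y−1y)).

1 1/2 1227/1250
2 1 9501/10000
3 3/2 9179/10000
4 2 4467/5000
f(1y,2y) = ((9501/10000)/(4467/5000) − 1)/(1) = 189/2978 ≈ 6.3465%

step 1 [0.5y] bond c/2=1/100: DF=(123927/125000 − 1/100·(0))/(1+1/100) = 1227/1250 ≈ 0.981600
step 2 [1y] swap r/2=499/19317: DF=(1 − 499/19317·(0.981600))/(1+499/19317) = 9501/10000 ≈ 0.950100
step 3 [1.5y] bond c/2=19/800: DF=(492789/500000 − 19/800·(0.981600+0.950100))/(1+19/800) = 9179/10000 ≈ 0.917900
step 4 [2y] zero: DF = P = 4467/5000 ≈ 0.893400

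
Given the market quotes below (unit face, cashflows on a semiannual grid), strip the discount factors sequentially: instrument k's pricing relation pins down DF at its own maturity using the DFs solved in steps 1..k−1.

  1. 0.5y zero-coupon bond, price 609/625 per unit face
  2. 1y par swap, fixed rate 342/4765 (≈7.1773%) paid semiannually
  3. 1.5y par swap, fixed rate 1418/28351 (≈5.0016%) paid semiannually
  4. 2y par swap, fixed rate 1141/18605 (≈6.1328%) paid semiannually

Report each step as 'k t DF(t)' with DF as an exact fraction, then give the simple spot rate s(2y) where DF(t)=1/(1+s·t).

1 1/2 609/625
2 1 2329/2500
3 3/2 9291/10000
4 2 8859/10000
s(2y) = (1/(8859/10000) − 1)/(2) = 1141/17718 ≈ 6.4398%

step 1 [0.5y] zero: DF = P = 609/625 ≈ 0.974400
step 2 [1y] swap r/2=171/4765: DF=(1 − 171/4765·(0.974400))/(1+171/4765) = 2329/2500 ≈ 0.931600
step 3 [1.5y] swap r/2=709/28351: DF=(1 − 709/28351·(0.974400+0.931600))/(1+709/28351) = 9291/10000 ≈ 0.929100
step 4 [2y] swap r/2=1141/37210: DF=(1 − 1141/37210·(0.974400+0.931600+0.929100))/(1+1141/37210) = 8859/10000 ≈ 0.885900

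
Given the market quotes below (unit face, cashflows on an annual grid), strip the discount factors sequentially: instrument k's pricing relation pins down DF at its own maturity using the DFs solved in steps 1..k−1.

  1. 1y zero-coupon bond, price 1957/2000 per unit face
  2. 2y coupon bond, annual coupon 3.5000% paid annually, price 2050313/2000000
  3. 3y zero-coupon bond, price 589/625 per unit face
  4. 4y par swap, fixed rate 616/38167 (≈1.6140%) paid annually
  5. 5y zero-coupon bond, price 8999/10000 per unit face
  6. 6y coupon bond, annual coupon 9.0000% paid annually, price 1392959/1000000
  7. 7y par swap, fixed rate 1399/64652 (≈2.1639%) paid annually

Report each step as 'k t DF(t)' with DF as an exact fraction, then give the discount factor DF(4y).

step 1 [1y] zero: DF = P = 1957/2000 ≈ 0.978500
step 2 [2y] bond c/1=7/200: DF=(2050313/2000000 − 7/200·(0.978500))/(1+7/200) = 4787/5000 ≈ 0.957400
step 3 [3y] zero: DF = P = 589/625 ≈ 0.942400
step 4 [4y] swap r/1=616/38167: DF=(1 − 616/38167·(0.978500+0.957400+0.942400))/(1+616/38167) = 1173/1250 ≈ 0.938400
step 5 [5y] zero: DF = P = 8999/10000 ≈ 0.899900
step 6 [6y] bond c/1=9/100: DF=(1392959/1000000 − 9/100·(0.978500+0.957400+0.942400+0.938400+0.899900))/(1+9/100) = 1777/2000 ≈ 0.888500
step 7 [7y] swap r/1=1399/64652: DF=(1 − 1399/64652·(0.978500+0.957400+0.942400+0.938400+0.899900+0.888500))/(1+1399/64652) = 8601/10000 ≈ 0.860100

1 1 1957/2000
2 2 4787/5000
3 3 589/625
4 4 1173/1250
5 5 8999/10000
6 6 1777/2000
7 7 8601/10000
DF(4y) = 1173/1250 ≈ 0.938400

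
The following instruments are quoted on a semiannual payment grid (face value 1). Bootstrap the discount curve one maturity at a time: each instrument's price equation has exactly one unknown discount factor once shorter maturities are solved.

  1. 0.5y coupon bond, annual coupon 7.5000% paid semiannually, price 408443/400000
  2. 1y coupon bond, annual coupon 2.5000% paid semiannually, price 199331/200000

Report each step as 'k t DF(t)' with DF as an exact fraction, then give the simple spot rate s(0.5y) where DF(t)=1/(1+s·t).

step 1 [0.5y] bond c/2=3/80: DF=(408443/400000 − 3/80·(0))/(1+3/80) = 4921/5000 ≈ 0.984200
step 2 [1y] bond c/2=1/80: DF=(199331/200000 − 1/80·(0.984200))/(1+1/80) = 4861/5000 ≈ 0.972200

1 1/2 4921/5000
2 1 4861/5000
s(0.5y) = (1/(4921/5000) − 1)/(1/2) = 158/4921 ≈ 3.2107%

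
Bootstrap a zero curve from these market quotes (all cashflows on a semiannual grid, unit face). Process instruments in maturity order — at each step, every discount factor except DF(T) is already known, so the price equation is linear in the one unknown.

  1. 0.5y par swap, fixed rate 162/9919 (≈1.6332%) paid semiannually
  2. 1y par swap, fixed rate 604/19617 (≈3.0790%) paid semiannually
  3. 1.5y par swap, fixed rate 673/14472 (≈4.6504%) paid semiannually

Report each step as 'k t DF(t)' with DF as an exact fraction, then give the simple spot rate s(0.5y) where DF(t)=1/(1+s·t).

1 1/2 9919/10000
2 1 4849/5000
3 3/2 9327/10000
s(0.5y) = (1/(9919/10000) − 1)/(1/2) = 162/9919 ≈ 1.6332%

step 1 [0.5y] swap r/2=81/9919: DF=(1 − 81/9919·(0))/(1+81/9919) = 9919/10000 ≈ 0.991900
step 2 [1y] swap r/2=302/19617: DF=(1 − 302/19617·(0.991900))/(1+302/19617) = 4849/5000 ≈ 0.969800
step 3 [1.5y] swap r/2=673/28944: DF=(1 − 673/28944·(0.991900+0.969800))/(1+673/28944) = 9327/10000 ≈ 0.932700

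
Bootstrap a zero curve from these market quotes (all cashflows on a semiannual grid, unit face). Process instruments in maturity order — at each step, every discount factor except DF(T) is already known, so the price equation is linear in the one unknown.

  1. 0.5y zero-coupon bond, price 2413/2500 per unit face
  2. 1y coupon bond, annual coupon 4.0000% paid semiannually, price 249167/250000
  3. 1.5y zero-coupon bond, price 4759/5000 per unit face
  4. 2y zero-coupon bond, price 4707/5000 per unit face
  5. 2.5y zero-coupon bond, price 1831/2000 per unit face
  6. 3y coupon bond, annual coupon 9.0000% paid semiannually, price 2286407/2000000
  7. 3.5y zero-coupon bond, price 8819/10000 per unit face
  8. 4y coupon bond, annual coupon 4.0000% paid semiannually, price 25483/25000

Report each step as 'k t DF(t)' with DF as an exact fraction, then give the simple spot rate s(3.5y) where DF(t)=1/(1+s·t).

1 1/2 2413/2500
2 1 4791/5000
3 3/2 4759/5000
4 2 4707/5000
5 5/2 1831/2000
6 3 4451/5000
7 7/2 8819/10000
8 4 4359/5000
s(3.5y) = (1/(8819/10000) − 1)/(7/2) = 2362/61733 ≈ 3.8262%

step 1 [0.5y] zero: DF = P = 2413/2500 ≈ 0.965200
step 2 [1y] bond c/2=1/50: DF=(249167/250000 − 1/50·(0.965200))/(1+1/50) = 4791/5000 ≈ 0.958200
step 3 [1.5y] zero: DF = P = 4759/5000 ≈ 0.951800
step 4 [2y] zero: DF = P = 4707/5000 ≈ 0.941400
step 5 [2.5y] zero: DF = P = 1831/2000 ≈ 0.915500
step 6 [3y] bond c/2=9/200: DF=(2286407/2000000 − 9/200·(0.965200+0.958200+0.951800+0.941400+0.915500))/(1+9/200) = 4451/5000 ≈ 0.890200
step 7 [3.5y] zero: DF = P = 8819/10000 ≈ 0.881900
step 8 [4y] bond c/2=1/50: DF=(25483/25000 − 1/50·(0.965200+0.958200+0.951800+0.941400+0.915500+0.890200+0.881900))/(1+1/50) = 4359/5000 ≈ 0.871800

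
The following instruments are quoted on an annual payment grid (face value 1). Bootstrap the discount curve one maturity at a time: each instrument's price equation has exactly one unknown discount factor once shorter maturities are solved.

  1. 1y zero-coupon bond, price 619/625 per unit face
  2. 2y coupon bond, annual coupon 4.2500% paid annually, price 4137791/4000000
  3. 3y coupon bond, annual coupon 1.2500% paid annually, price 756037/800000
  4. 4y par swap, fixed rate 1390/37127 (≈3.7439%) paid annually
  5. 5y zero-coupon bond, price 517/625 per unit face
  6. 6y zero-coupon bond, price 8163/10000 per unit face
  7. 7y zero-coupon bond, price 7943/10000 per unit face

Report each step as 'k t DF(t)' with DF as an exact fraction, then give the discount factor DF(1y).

1 1 619/625
2 2 9519/10000
3 3 4547/5000
4 4 861/1000
5 5 517/625
6 6 8163/10000
7 7 7943/10000
DF(1y) = 619/625 ≈ 0.990400

step 1 [1y] zero: DF = P = 619/625 ≈ 0.990400
step 2 [2y] bond c/1=17/400: DF=(4137791/4000000 − 17/400·(0.990400))/(1+17/400) = 9519/10000 ≈ 0.951900
step 3 [3y] bond c/1=1/80: DF=(756037/800000 − 1/80·(0.990400+0.951900))/(1+1/80) = 4547/5000 ≈ 0.909400
step 4 [4y] swap r/1=1390/37127: DF=(1 − 1390/37127·(0.990400+0.951900+0.909400))/(1+1390/37127) = 861/1000 ≈ 0.861000
step 5 [5y] zero: DF = P = 517/625 ≈ 0.827200
step 6 [6y] zero: DF = P = 8163/10000 ≈ 0.816300
step 7 [7y] zero: DF = P = 7943/10000 ≈ 0.794300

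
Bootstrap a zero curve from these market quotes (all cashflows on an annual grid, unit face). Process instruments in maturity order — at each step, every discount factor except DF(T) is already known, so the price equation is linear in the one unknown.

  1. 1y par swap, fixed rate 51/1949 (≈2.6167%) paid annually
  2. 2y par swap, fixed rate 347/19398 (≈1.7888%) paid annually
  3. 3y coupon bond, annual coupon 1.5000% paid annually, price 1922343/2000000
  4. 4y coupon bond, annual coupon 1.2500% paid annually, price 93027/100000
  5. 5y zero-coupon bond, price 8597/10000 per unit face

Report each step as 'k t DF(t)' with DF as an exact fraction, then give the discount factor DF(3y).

step 1 [1y] swap r/1=51/1949: DF=(1 − 51/1949·(0))/(1+51/1949) = 1949/2000 ≈ 0.974500
step 2 [2y] swap r/1=347/19398: DF=(1 − 347/19398·(0.974500))/(1+347/19398) = 9653/10000 ≈ 0.965300
step 3 [3y] bond c/1=3/200: DF=(1922343/2000000 − 3/200·(0.974500+0.965300))/(1+3/200) = 9183/10000 ≈ 0.918300
step 4 [4y] bond c/1=1/80: DF=(93027/100000 − 1/80·(0.974500+0.965300+0.918300))/(1+1/80) = 1767/2000 ≈ 0.883500
step 5 [5y] zero: DF = P = 8597/10000 ≈ 0.859700

1 1 1949/2000
2 2 9653/10000
3 3 9183/10000
4 4 1767/2000
5 5 8597/10000
DF(3y) = 9183/10000 ≈ 0.918300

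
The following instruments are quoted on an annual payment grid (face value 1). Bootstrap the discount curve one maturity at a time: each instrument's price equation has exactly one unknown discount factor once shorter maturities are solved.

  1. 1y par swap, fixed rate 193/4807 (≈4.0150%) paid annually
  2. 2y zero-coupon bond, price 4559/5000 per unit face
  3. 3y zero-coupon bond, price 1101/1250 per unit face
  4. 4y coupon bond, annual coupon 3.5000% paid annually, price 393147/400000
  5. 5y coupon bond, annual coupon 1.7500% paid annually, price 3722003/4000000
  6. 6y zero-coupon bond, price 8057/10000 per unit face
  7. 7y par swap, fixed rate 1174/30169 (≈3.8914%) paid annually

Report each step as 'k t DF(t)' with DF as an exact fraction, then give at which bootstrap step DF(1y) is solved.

1 1 4807/5000
2 2 4559/5000
3 3 1101/1250
4 4 1713/2000
5 5 2131/2500
6 6 8057/10000
7 7 1913/2500
DF(1y) is solved at step 1

step 1 [1y] swap r/1=193/4807: DF=(1 − 193/4807·(0))/(1+193/4807) = 4807/5000 ≈ 0.961400
step 2 [2y] zero: DF = P = 4559/5000 ≈ 0.911800
step 3 [3y] zero: DF = P = 1101/1250 ≈ 0.880800
step 4 [4y] bond c/1=7/200: DF=(393147/400000 − 7/200·(0.961400+0.911800+0.880800))/(1+7/200) = 1713/2000 ≈ 0.856500
step 5 [5y] bond c/1=7/400: DF=(3722003/4000000 − 7/400·(0.961400+0.911800+0.880800+0.856500))/(1+7/400) = 2131/2500 ≈ 0.852400
step 6 [6y] zero: DF = P = 8057/10000 ≈ 0.805700
step 7 [7y] swap r/1=1174/30169: DF=(1 − 1174/30169·(0.961400+0.911800+0.880800+0.856500+0.852400+0.805700))/(1+1174/30169) = 1913/2500 ≈ 0.765200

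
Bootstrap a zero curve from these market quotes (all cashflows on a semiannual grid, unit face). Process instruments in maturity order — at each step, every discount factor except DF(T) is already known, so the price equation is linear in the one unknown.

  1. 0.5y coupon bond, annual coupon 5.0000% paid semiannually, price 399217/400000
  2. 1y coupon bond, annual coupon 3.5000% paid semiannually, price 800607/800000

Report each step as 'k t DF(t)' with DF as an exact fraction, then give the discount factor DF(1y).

step 1 [0.5y] bond c/2=1/40: DF=(399217/400000 − 1/40·(0))/(1+1/40) = 9737/10000 ≈ 0.973700
step 2 [1y] bond c/2=7/400: DF=(800607/800000 − 7/400·(0.973700))/(1+7/400) = 2417/2500 ≈ 0.966800

1 1/2 9737/10000
2 1 2417/2500
DF(1y) = 2417/2500 ≈ 0.966800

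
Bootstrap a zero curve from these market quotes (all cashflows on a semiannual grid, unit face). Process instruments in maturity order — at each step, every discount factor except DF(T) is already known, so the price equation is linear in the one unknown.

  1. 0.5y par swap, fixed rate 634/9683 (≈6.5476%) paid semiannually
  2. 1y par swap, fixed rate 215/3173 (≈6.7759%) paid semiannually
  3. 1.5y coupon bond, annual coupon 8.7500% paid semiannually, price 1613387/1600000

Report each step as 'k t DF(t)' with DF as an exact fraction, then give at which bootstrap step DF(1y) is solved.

1 1/2 9683/10000
2 1 1871/2000
3 3/2 8863/10000
DF(1y) is solved at step 2

step 1 [0.5y] swap r/2=317/9683: DF=(1 − 317/9683·(0))/(1+317/9683) = 9683/10000 ≈ 0.968300
step 2 [1y] swap r/2=215/6346: DF=(1 − 215/6346·(0.968300))/(1+215/6346) = 1871/2000 ≈ 0.935500
step 3 [1.5y] bond c/2=7/160: DF=(1613387/1600000 − 7/160·(0.968300+0.935500))/(1+7/160) = 8863/10000 ≈ 0.886300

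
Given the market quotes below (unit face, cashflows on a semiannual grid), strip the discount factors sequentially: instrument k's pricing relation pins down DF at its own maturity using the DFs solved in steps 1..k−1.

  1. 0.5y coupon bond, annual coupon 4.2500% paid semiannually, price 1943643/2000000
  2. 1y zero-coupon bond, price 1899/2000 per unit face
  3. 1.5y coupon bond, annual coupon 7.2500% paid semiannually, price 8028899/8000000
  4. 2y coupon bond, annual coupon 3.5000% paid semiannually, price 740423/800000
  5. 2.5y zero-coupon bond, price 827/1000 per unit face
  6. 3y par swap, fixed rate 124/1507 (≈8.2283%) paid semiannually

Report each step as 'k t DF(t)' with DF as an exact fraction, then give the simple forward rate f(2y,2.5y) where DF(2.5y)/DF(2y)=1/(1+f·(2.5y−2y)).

1 1/2 2379/2500
2 1 1899/2000
3 3/2 451/500
4 2 4307/5000
5 5/2 827/1000
6 3 783/1000
f(2y,2.5y) = ((4307/5000)/(827/1000) − 1)/(1/2) = 344/4135 ≈ 8.3192%

step 1 [0.5y] bond c/2=17/800: DF=(1943643/2000000 − 17/800·(0))/(1+17/800) = 2379/2500 ≈ 0.951600
step 2 [1y] zero: DF = P = 1899/2000 ≈ 0.949500
step 3 [1.5y] bond c/2=29/800: DF=(8028899/8000000 − 29/800·(0.951600+0.949500))/(1+29/800) = 451/500 ≈ 0.902000
step 4 [2y] bond c/2=7/400: DF=(740423/800000 − 7/400·(0.951600+0.949500+0.902000))/(1+7/400) = 4307/5000 ≈ 0.861400
step 5 [2.5y] zero: DF = P = 827/1000 ≈ 0.827000
step 6 [3y] swap r/2=62/1507: DF=(1 − 62/1507·(0.951600+0.949500+0.902000+0.861400+0.827000))/(1+62/1507) = 783/1000 ≈ 0.783000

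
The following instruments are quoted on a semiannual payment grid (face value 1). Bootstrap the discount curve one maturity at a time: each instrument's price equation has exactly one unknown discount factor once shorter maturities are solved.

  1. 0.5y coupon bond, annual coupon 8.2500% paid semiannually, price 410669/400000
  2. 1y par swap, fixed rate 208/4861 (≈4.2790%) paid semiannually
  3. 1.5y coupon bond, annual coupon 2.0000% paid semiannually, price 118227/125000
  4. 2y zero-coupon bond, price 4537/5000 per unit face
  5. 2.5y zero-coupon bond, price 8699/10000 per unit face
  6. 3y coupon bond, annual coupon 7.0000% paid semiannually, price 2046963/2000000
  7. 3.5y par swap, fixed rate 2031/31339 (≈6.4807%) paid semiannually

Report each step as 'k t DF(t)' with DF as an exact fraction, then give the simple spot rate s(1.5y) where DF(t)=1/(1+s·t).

step 1 [0.5y] bond c/2=33/800: DF=(410669/400000 − 33/800·(0))/(1+33/800) = 493/500 ≈ 0.986000
step 2 [1y] swap r/2=104/4861: DF=(1 − 104/4861·(0.986000))/(1+104/4861) = 599/625 ≈ 0.958400
step 3 [1.5y] bond c/2=1/100: DF=(118227/125000 − 1/100·(0.986000+0.958400))/(1+1/100) = 2293/2500 ≈ 0.917200
step 4 [2y] zero: DF = P = 4537/5000 ≈ 0.907400
step 5 [2.5y] zero: DF = P = 8699/10000 ≈ 0.869900
step 6 [3y] bond c/2=7/200: DF=(2046963/2000000 − 7/200·(0.986000+0.958400+0.917200+0.907400+0.869900))/(1+7/200) = 104/125 ≈ 0.832000
step 7 [3.5y] swap r/2=2031/62678: DF=(1 − 2031/62678·(0.986000+0.958400+0.917200+0.907400+0.869900+0.832000))/(1+2031/62678) = 7969/10000 ≈ 0.796900

1 1/2 493/500
2 1 599/625
3 3/2 2293/2500
4 2 4537/5000
5 5/2 8699/10000
6 3 104/125
7 7/2 7969/10000
s(1.5y) = (1/(2293/2500) − 1)/(3/2) = 138/2293 ≈ 6.0183%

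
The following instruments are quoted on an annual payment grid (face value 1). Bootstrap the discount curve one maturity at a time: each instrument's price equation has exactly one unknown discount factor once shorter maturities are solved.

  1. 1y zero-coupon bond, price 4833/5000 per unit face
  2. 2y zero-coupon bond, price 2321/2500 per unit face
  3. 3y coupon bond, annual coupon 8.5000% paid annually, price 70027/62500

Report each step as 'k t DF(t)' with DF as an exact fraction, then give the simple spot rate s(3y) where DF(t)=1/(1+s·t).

step 1 [1y] zero: DF = P = 4833/5000 ≈ 0.966600
step 2 [2y] zero: DF = P = 2321/2500 ≈ 0.928400
step 3 [3y] bond c/1=17/200: DF=(70027/62500 − 17/200·(0.966600+0.928400))/(1+17/200) = 4421/5000 ≈ 0.884200

1 1 4833/5000
2 2 2321/2500
3 3 4421/5000
s(3y) = (1/(4421/5000) − 1)/(3) = 193/4421 ≈ 4.3655%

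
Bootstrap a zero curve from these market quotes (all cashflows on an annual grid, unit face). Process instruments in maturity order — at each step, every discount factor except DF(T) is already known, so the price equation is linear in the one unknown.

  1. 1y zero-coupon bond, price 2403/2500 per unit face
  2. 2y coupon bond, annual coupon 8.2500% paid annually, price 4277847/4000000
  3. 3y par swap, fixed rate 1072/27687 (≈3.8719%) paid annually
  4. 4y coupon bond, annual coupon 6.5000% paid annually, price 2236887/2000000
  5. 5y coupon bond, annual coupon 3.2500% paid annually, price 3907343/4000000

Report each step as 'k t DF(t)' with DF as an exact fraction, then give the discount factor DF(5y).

1 1 2403/2500
2 2 9147/10000
3 3 558/625
4 4 2203/2500
5 5 1039/1250
DF(5y) = 1039/1250 ≈ 0.831200

step 1 [1y] zero: DF = P = 2403/2500 ≈ 0.961200
step 2 [2y] bond c/1=33/400: DF=(4277847/4000000 − 33/400·(0.961200))/(1+33/400) = 9147/10000 ≈ 0.914700
step 3 [3y] swap r/1=1072/27687: DF=(1 − 1072/27687·(0.961200+0.914700))/(1+1072/27687) = 558/625 ≈ 0.892800
step 4 [4y] bond c/1=13/200: DF=(2236887/2000000 − 13/200·(0.961200+0.914700+0.892800))/(1+13/200) = 2203/2500 ≈ 0.881200
step 5 [5y] bond c/1=13/400: DF=(3907343/4000000 − 13/400·(0.961200+0.914700+0.892800+0.881200))/(1+13/400) = 1039/1250 ≈ 0.831200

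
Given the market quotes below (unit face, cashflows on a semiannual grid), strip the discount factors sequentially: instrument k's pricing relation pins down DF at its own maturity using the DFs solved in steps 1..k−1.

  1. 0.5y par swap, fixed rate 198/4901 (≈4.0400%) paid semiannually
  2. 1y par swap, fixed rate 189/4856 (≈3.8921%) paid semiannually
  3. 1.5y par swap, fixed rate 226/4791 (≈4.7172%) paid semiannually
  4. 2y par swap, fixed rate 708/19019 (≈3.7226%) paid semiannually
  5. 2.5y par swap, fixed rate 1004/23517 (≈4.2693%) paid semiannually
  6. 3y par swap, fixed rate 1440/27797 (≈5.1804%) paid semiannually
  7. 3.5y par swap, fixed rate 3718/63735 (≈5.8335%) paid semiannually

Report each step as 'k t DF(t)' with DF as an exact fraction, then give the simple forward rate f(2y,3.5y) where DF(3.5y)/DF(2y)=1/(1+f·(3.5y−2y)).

step 1 [0.5y] swap r/2=99/4901: DF=(1 − 99/4901·(0))/(1+99/4901) = 4901/5000 ≈ 0.980200
step 2 [1y] swap r/2=189/9712: DF=(1 − 189/9712·(0.980200))/(1+189/9712) = 4811/5000 ≈ 0.962200
step 3 [1.5y] swap r/2=113/4791: DF=(1 − 113/4791·(0.980200+0.962200))/(1+113/4791) = 4661/5000 ≈ 0.932200
step 4 [2y] swap r/2=354/19019: DF=(1 − 354/19019·(0.980200+0.962200+0.932200))/(1+354/19019) = 2323/2500 ≈ 0.929200
step 5 [2.5y] swap r/2=502/23517: DF=(1 − 502/23517·(0.980200+0.962200+0.932200+0.929200))/(1+502/23517) = 2249/2500 ≈ 0.899600
step 6 [3y] swap r/2=720/27797: DF=(1 − 720/27797·(0.980200+0.962200+0.932200+0.929200+0.899600))/(1+720/27797) = 107/125 ≈ 0.856000
step 7 [3.5y] swap r/2=1859/63735: DF=(1 − 1859/63735·(0.980200+0.962200+0.932200+0.929200+0.899600+0.856000))/(1+1859/63735) = 8141/10000 ≈ 0.814100

1 1/2 4901/5000
2 1 4811/5000
3 3/2 4661/5000
4 2 2323/2500
5 5/2 2249/2500
6 3 107/125
7 7/2 8141/10000
f(2y,3.5y) = ((2323/2500)/(8141/10000) − 1)/(3/2) = 2302/24423 ≈ 9.4255%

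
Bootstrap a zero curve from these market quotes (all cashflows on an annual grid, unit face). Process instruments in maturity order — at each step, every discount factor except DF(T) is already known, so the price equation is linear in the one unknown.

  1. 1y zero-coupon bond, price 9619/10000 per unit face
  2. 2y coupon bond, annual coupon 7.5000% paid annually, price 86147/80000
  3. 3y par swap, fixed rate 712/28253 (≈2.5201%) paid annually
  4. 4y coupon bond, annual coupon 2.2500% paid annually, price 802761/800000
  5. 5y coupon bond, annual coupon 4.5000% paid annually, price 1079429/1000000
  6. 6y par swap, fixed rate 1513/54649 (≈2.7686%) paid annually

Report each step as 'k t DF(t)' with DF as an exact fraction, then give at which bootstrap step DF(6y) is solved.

1 1 9619/10000
2 2 4673/5000
3 3 1161/1250
4 4 1149/1250
5 5 8717/10000
6 6 8487/10000
DF(6y) is solved at step 6

step 1 [1y] zero: DF = P = 9619/10000 ≈ 0.961900
step 2 [2y] bond c/1=3/40: DF=(86147/80000 − 3/40·(0.961900))/(1+3/40) = 4673/5000 ≈ 0.934600
step 3 [3y] swap r/1=712/28253: DF=(1 − 712/28253·(0.961900+0.934600))/(1+712/28253) = 1161/1250 ≈ 0.928800
step 4 [4y] bond c/1=9/400: DF=(802761/800000 − 9/400·(0.961900+0.934600+0.928800))/(1+9/400) = 1149/1250 ≈ 0.919200
step 5 [5y] bond c/1=9/200: DF=(1079429/1000000 − 9/200·(0.961900+0.934600+0.928800+0.919200))/(1+9/200) = 8717/10000 ≈ 0.871700
step 6 [6y] swap r/1=1513/54649: DF=(1 − 1513/54649·(0.961900+0.934600+0.928800+0.919200+0.871700))/(1+1513/54649) = 8487/10000 ≈ 0.848700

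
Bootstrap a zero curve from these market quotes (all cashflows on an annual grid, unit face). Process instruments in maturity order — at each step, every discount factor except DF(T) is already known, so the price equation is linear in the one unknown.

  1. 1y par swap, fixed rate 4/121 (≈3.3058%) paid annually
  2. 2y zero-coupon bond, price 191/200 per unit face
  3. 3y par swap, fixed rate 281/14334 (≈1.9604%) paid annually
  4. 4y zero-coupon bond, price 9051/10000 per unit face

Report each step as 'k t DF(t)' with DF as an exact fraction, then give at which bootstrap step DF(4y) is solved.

1 1 121/125
2 2 191/200
3 3 4719/5000
4 4 9051/10000
DF(4y) is solved at step 4

step 1 [1y] swap r/1=4/121: DF=(1 − 4/121·(0))/(1+4/121) = 121/125 ≈ 0.968000
step 2 [2y] zero: DF = P = 191/200 ≈ 0.955000
step 3 [3y] swap r/1=281/14334: DF=(1 − 281/14334·(0.968000+0.955000))/(1+281/14334) = 4719/5000 ≈ 0.943800
step 4 [4y] zero: DF = P = 9051/10000 ≈ 0.905100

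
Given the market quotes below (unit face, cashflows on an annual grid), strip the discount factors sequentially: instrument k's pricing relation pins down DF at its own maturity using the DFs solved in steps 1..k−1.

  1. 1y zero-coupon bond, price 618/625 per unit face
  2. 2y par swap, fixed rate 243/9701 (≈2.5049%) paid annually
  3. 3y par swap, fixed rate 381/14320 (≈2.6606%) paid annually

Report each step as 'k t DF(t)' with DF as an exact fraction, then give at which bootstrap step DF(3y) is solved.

1 1 618/625
2 2 4757/5000
3 3 4619/5000
DF(3y) is solved at step 3

step 1 [1y] zero: DF = P = 618/625 ≈ 0.988800
step 2 [2y] swap r/1=243/9701: DF=(1 − 243/9701·(0.988800))/(1+243/9701) = 4757/5000 ≈ 0.951400
step 3 [3y] swap r/1=381/14320: DF=(1 − 381/14320·(0.988800+0.951400))/(1+381/14320) = 4619/5000 ≈ 0.923800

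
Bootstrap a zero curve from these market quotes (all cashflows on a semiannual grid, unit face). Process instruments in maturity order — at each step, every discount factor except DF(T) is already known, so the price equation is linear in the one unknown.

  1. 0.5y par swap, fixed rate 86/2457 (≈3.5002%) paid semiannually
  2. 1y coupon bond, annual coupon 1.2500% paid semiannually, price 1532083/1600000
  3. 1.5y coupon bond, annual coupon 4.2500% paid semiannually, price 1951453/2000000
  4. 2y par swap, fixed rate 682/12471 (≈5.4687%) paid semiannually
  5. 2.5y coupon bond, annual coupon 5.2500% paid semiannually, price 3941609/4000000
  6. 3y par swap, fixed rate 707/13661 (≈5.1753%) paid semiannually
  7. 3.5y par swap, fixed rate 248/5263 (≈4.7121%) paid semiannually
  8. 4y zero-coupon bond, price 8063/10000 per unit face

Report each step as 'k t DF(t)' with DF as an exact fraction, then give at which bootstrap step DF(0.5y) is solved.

step 1 [0.5y] swap r/2=43/2457: DF=(1 − 43/2457·(0))/(1+43/2457) = 2457/2500 ≈ 0.982800
step 2 [1y] bond c/2=1/160: DF=(1532083/1600000 − 1/160·(0.982800))/(1+1/160) = 1891/2000 ≈ 0.945500
step 3 [1.5y] bond c/2=17/800: DF=(1951453/2000000 − 17/800·(0.982800+0.945500))/(1+17/800) = 9153/10000 ≈ 0.915300
step 4 [2y] swap r/2=341/12471: DF=(1 − 341/12471·(0.982800+0.945500+0.915300))/(1+341/12471) = 8977/10000 ≈ 0.897700
step 5 [2.5y] bond c/2=21/800: DF=(3941609/4000000 − 21/800·(0.982800+0.945500+0.915300+0.897700))/(1+21/800) = 1729/2000 ≈ 0.864500
step 6 [3y] swap r/2=707/27322: DF=(1 − 707/27322·(0.982800+0.945500+0.915300+0.897700+0.864500))/(1+707/27322) = 4293/5000 ≈ 0.858600
step 7 [3.5y] swap r/2=124/5263: DF=(1 − 124/5263·(0.982800+0.945500+0.915300+0.897700+0.864500+0.858600))/(1+124/5263) = 532/625 ≈ 0.851200
step 8 [4y] zero: DF = P = 8063/10000 ≈ 0.806300

1 1/2 2457/2500
2 1 1891/2000
3 3/2 9153/10000
4 2 8977/10000
5 5/2 1729/2000
6 3 4293/5000
7 7/2 532/625
8 4 8063/10000
DF(0.5y) is solved at step 1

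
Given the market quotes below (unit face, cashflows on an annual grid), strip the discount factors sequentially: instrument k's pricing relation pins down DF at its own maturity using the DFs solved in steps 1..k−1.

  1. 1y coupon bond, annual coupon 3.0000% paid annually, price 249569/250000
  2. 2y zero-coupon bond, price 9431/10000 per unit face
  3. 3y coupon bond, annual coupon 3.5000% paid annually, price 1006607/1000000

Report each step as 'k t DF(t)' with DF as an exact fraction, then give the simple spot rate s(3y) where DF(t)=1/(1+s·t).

1 1 2423/2500
2 2 9431/10000
3 3 9079/10000
s(3y) = (1/(9079/10000) − 1)/(3) = 307/9079 ≈ 3.3814%

step 1 [1y] bond c/1=3/100: DF=(249569/250000 − 3/100·(0))/(1+3/100) = 2423/2500 ≈ 0.969200
step 2 [2y] zero: DF = P = 9431/10000 ≈ 0.943100
step 3 [3y] bond c/1=7/200: DF=(1006607/1000000 − 7/200·(0.969200+0.943100))/(1+7/200) = 9079/10000 ≈ 0.907900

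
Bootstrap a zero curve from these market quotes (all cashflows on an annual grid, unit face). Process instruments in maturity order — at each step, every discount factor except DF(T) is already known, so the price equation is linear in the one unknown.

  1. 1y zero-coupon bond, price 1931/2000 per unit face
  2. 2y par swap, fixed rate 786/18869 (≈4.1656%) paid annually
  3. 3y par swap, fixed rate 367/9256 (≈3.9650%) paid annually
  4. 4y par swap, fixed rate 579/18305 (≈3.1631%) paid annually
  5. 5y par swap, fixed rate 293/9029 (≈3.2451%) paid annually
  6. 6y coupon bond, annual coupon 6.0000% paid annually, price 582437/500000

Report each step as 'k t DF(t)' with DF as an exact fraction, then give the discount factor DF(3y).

1 1 1931/2000
2 2 4607/5000
3 3 8899/10000
4 4 4421/5000
5 5 1707/2000
6 6 4217/5000
DF(3y) = 8899/10000 ≈ 0.889900

step 1 [1y] zero: DF = P = 1931/2000 ≈ 0.965500
step 2 [2y] swap r/1=786/18869: DF=(1 − 786/18869·(0.965500))/(1+786/18869) = 4607/5000 ≈ 0.921400
step 3 [3y] swap r/1=367/9256: DF=(1 − 367/9256·(0.965500+0.921400))/(1+367/9256) = 8899/10000 ≈ 0.889900
step 4 [4y] swap r/1=579/18305: DF=(1 − 579/18305·(0.965500+0.921400+0.889900))/(1+579/18305) = 4421/5000 ≈ 0.884200
step 5 [5y] swap r/1=293/9029: DF=(1 − 293/9029·(0.965500+0.921400+0.889900+0.884200))/(1+293/9029) = 1707/2000 ≈ 0.853500
step 6 [6y] bond c/1=3/50: DF=(582437/500000 − 3/50·(0.965500+0.921400+0.889900+0.884200+0.853500))/(1+3/50) = 4217/5000 ≈ 0.843400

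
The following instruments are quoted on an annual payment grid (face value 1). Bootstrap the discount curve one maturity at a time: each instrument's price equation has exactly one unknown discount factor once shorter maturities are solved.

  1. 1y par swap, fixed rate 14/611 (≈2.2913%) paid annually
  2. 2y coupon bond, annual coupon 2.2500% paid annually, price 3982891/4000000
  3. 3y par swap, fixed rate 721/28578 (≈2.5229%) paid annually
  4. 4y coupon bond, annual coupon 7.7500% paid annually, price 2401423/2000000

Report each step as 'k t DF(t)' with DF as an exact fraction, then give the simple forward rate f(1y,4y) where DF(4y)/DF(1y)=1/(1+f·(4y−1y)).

1 1 611/625
2 2 9523/10000
3 3 9279/10000
4 4 568/625
f(1y,4y) = ((611/625)/(568/625) − 1)/(3) = 43/1704 ≈ 2.5235%

step 1 [1y] swap r/1=14/611: DF=(1 − 14/611·(0))/(1+14/611) = 611/625 ≈ 0.977600
step 2 [2y] bond c/1=9/400: DF=(3982891/4000000 − 9/400·(0.977600))/(1+9/400) = 9523/10000 ≈ 0.952300
step 3 [3y] swap r/1=721/28578: DF=(1 − 721/28578·(0.977600+0.952300))/(1+721/28578) = 9279/10000 ≈ 0.927900
step 4 [4y] bond c/1=31/400: DF=(2401423/2000000 − 31/400·(0.977600+0.952300+0.927900))/(1+31/400) = 568/625 ≈ 0.908800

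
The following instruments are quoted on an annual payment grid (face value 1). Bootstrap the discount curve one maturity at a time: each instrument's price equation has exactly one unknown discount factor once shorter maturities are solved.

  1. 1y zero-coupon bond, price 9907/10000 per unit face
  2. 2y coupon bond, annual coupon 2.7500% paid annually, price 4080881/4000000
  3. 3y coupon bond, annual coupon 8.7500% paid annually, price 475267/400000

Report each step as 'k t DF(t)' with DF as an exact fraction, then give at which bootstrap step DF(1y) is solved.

step 1 [1y] zero: DF = P = 9907/10000 ≈ 0.990700
step 2 [2y] bond c/1=11/400: DF=(4080881/4000000 − 11/400·(0.990700))/(1+11/400) = 604/625 ≈ 0.966400
step 3 [3y] bond c/1=7/80: DF=(475267/400000 − 7/80·(0.990700+0.966400))/(1+7/80) = 9351/10000 ≈ 0.935100

1 1 9907/10000
2 2 604/625
3 3 9351/10000
DF(1y) is solved at step 1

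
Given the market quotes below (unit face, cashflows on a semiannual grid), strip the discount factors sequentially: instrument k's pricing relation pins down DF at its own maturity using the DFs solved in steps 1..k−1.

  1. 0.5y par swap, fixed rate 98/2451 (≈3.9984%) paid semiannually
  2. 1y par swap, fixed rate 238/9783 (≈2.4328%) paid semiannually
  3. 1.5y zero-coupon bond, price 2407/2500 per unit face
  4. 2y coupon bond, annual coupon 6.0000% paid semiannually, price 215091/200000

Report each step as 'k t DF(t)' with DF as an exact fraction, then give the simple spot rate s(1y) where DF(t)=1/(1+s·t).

step 1 [0.5y] swap r/2=49/2451: DF=(1 − 49/2451·(0))/(1+49/2451) = 2451/2500 ≈ 0.980400
step 2 [1y] swap r/2=119/9783: DF=(1 − 119/9783·(0.980400))/(1+119/9783) = 4881/5000 ≈ 0.976200
step 3 [1.5y] zero: DF = P = 2407/2500 ≈ 0.962800
step 4 [2y] bond c/2=3/100: DF=(215091/200000 − 3/100·(0.980400+0.976200+0.962800))/(1+3/100) = 9591/10000 ≈ 0.959100

1 1/2 2451/2500
2 1 4881/5000
3 3/2 2407/2500
4 2 9591/10000
s(1y) = (1/(4881/5000) − 1)/(1) = 119/4881 ≈ 2.4380%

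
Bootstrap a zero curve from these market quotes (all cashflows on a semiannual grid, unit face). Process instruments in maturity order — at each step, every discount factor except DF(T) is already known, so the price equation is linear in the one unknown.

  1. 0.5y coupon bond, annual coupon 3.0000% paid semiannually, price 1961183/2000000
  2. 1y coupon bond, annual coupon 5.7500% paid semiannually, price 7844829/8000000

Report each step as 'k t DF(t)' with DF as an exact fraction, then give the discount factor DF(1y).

step 1 [0.5y] bond c/2=3/200: DF=(1961183/2000000 − 3/200·(0))/(1+3/200) = 9661/10000 ≈ 0.966100
step 2 [1y] bond c/2=23/800: DF=(7844829/8000000 − 23/800·(0.966100))/(1+23/800) = 4631/5000 ≈ 0.926200

1 1/2 9661/10000
2 1 4631/5000
DF(1y) = 4631/5000 ≈ 0.926200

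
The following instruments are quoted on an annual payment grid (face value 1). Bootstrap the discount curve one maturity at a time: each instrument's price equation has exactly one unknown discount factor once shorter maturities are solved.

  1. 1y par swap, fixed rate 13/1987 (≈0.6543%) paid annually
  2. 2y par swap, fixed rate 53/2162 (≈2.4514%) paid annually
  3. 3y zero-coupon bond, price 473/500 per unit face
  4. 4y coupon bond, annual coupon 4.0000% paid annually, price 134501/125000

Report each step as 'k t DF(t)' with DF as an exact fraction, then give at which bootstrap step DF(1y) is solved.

step 1 [1y] swap r/1=13/1987: DF=(1 − 13/1987·(0))/(1+13/1987) = 1987/2000 ≈ 0.993500
step 2 [2y] swap r/1=53/2162: DF=(1 − 53/2162·(0.993500))/(1+53/2162) = 9523/10000 ≈ 0.952300
step 3 [3y] zero: DF = P = 473/500 ≈ 0.946000
step 4 [4y] bond c/1=1/25: DF=(134501/125000 − 1/25·(0.993500+0.952300+0.946000))/(1+1/25) = 4617/5000 ≈ 0.923400

1 1 1987/2000
2 2 9523/10000
3 3 473/500
4 4 4617/5000
DF(1y) is solved at step 1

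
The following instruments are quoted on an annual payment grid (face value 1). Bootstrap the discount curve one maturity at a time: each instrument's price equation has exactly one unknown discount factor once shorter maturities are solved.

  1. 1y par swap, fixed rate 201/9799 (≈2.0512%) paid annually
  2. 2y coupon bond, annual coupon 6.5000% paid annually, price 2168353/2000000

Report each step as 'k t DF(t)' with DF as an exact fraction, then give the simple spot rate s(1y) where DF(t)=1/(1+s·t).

1 1 9799/10000
2 2 4791/5000
s(1y) = (1/(9799/10000) − 1)/(1) = 201/9799 ≈ 2.0512%

step 1 [1y] swap r/1=201/9799: DF=(1 − 201/9799·(0))/(1+201/9799) = 9799/10000 ≈ 0.979900
step 2 [2y] bond c/1=13/200: DF=(2168353/2000000 − 13/200·(0.979900))/(1+13/200) = 4791/5000 ≈ 0.958200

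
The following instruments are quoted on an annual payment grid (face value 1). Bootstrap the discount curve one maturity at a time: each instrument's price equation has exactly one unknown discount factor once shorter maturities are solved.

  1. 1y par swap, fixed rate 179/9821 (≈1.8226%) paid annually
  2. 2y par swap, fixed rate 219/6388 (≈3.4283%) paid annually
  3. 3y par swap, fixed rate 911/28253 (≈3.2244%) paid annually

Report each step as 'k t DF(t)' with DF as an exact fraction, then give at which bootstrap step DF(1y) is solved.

1 1 9821/10000
2 2 9343/10000
3 3 9089/10000
DF(1y) is solved at step 1

step 1 [1y] swap r/1=179/9821: DF=(1 − 179/9821·(0))/(1+179/9821) = 9821/10000 ≈ 0.982100
step 2 [2y] swap r/1=219/6388: DF=(1 − 219/6388·(0.982100))/(1+219/6388) = 9343/10000 ≈ 0.934300
step 3 [3y] swap r/1=911/28253: DF=(1 − 911/28253·(0.982100+0.934300))/(1+911/28253) = 9089/10000 ≈ 0.908900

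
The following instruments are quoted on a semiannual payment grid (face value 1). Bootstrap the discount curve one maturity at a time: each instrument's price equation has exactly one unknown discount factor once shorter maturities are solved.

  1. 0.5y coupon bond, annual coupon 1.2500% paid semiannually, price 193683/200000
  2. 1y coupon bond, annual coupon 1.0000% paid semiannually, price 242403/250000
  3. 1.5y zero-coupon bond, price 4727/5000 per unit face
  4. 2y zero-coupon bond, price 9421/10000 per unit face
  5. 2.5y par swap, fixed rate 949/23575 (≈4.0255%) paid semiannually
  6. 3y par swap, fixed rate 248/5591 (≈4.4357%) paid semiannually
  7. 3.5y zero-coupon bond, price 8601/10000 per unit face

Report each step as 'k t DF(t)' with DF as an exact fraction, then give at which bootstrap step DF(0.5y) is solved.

1 1/2 1203/1250
2 1 24/25
3 3/2 4727/5000
4 2 9421/10000
5 5/2 9051/10000
6 3 219/250
7 7/2 8601/10000
DF(0.5y) is solved at step 1

step 1 [0.5y] bond c/2=1/160: DF=(193683/200000 − 1/160·(0))/(1+1/160) = 1203/1250 ≈ 0.962400
step 2 [1y] bond c/2=1/200: DF=(242403/250000 − 1/200·(0.962400))/(1+1/200) = 24/25 ≈ 0.960000
step 3 [1.5y] zero: DF = P = 4727/5000 ≈ 0.945400
step 4 [2y] zero: DF = P = 9421/10000 ≈ 0.942100
step 5 [2.5y] swap r/2=949/47150: DF=(1 − 949/47150·(0.962400+0.960000+0.945400+0.942100))/(1+949/47150) = 9051/10000 ≈ 0.905100
step 6 [3y] swap r/2=124/5591: DF=(1 − 124/5591·(0.962400+0.960000+0.945400+0.942100+0.905100))/(1+124/5591) = 219/250 ≈ 0.876000
step 7 [3.5y] zero: DF = P = 8601/10000 ≈ 0.860100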